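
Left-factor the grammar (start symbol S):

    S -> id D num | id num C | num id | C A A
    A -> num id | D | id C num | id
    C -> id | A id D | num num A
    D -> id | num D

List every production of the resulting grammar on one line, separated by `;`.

S has alternatives sharing prefix 'id': factor to S → id S' with S' → D num | num C.
A has alternatives sharing prefix 'id': factor to A → id A' with A' → C num | ε.

S -> num id | C A A | id S'; A -> num id | D | id A'; C -> id | A id D | num num A; D -> id | num D; S' -> D num | num C; A' -> C num | ε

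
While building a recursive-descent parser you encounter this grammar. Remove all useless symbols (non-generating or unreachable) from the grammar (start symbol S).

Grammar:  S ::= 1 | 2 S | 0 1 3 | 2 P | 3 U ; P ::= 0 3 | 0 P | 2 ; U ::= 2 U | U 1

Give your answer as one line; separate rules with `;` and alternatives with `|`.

S ::= 1 | 2 S | 0 1 3 | 2 P; P ::= 0 3 | 0 P | 2

Generating nonterminals: {P, S}.
Reachable from S after that: {P, S}.
Removed useless symbols: {U} and every production mentioning them.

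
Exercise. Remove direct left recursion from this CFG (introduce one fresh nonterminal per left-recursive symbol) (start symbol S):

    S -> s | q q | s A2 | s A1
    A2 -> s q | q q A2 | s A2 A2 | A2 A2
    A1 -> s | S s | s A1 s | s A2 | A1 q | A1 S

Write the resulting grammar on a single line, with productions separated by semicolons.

Left recursion appears on A2, A1.
For A2: α = {A2}, β = {s q, q q A2, s A2 A2}. Rewrite as A2 → β A2' and A2' → α A2' | ε.
For A1: α = {q, S}, β = {s, S s, s A1 s, s A2}. Rewrite as A1 → β A1' and A1' → α A1' | ε.

S -> s | q q | s A2 | s A1; A2 -> s q A2' | q q A2 A2' | s A2 A2 A2'; A1 -> s A1' | S s A1' | s A1 s A1' | s A2 A1'; A2' -> A2 A2' | ε; A1' -> q A1' | S A1' | ε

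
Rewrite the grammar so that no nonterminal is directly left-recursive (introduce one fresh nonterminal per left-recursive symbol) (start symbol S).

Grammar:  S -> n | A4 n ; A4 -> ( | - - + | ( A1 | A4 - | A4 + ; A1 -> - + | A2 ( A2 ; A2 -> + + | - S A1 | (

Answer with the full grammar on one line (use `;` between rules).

S -> n | A4 n; A4 -> ( A4' | - - + A4' | ( A1 A4'; A1 -> - + | A2 ( A2; A2 -> + + | - S A1 | (; A4' -> - A4' | + A4' | ε

Directly left-recursive nonterminal: A4.
For A4: α = {-, +}, β = {(, - - +, ( A1}. Rewrite as A4 → β A4' and A4' → α A4' | ε.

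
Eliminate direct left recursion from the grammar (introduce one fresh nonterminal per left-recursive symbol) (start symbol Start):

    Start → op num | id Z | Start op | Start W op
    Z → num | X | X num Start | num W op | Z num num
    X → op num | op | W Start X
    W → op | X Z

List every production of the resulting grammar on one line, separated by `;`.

Left recursion appears on Start, Z.
For Start: α = {op, W op}, β = {op num, id Z}. Rewrite as Start → β Start1 and Start1 → α Start1 | ε.
For Z: α = {num num}, β = {num, X, X num Start, num W op}. Rewrite as Z → β Z1 and Z1 → α Z1 | ε.

Start → op num Start1 | id Z Start1; Z → num Z1 | X Z1 | X num Start Z1 | num W op Z1; X → op num | op | W Start X; W → op | X Z; Start1 → op Start1 | W op Start1 | ε; Z1 → num num Z1 | ε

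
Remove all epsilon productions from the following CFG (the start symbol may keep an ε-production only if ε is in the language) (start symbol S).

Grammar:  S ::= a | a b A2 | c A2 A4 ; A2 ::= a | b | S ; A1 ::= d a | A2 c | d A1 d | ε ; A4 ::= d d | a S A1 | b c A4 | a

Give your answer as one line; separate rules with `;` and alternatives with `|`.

S ::= a | a b A2 | c A2 A4; A2 ::= a | b | S; A1 ::= d a | A2 c | d A1 d | d d; A4 ::= d d | a S A1 | a S | b c A4 | a

Nullable nonterminals: {A1}.
ε ∉ L(G), so no ε-production is kept.
Add the nullable-subset variants: A1 → d A1 d gives d A1 d | d d. A4 → a S A1 gives a S A1 | a S.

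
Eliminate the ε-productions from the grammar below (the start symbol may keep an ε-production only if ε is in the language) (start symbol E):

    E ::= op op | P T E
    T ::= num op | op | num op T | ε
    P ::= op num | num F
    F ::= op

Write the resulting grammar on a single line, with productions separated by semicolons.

E ::= op op | P T E | P E; T ::= num op | op | num op T; P ::= op num | num F; F ::= op

Nullable set = {T}.
ε ∉ L(G), so no ε-production is kept.
Expand every rule over subsets of its nullable positions: E → P T E gives P T E | P E.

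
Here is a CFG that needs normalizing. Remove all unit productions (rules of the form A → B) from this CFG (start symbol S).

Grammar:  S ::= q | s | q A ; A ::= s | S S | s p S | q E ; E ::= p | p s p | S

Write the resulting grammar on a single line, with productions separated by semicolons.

Unit pairs: E ⇒* {S}.
For each unit pair (A, B), copy every non-unit production of B to A, then drop all unit productions.

S ::= q | s | q A; A ::= s | S S | s p S | q E; E ::= p | p s p | q | s | q A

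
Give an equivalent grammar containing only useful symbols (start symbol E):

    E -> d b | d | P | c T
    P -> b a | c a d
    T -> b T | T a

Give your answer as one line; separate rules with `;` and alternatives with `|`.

E -> d b | d | P; P -> b a | c a d

Generating nonterminals: {E, P}.
Reachable from E after that: {E, P}.
Removed useless symbols: {T} and every production mentioning them.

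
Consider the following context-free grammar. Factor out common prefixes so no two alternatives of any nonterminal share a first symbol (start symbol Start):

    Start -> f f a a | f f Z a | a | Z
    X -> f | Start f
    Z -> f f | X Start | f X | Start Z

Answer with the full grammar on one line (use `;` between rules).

Start -> a | Z | f f Start1; X -> f | Start f; Z -> X Start | Start Z | f Z1; Start1 -> a a | Z a; Z1 -> f | X

Start has alternatives sharing prefix 'f f': factor to Start → f f Start1 with Start1 → a a | Z a.
Z has alternatives sharing prefix 'f': factor to Z → f Z1 with Z1 → f | X.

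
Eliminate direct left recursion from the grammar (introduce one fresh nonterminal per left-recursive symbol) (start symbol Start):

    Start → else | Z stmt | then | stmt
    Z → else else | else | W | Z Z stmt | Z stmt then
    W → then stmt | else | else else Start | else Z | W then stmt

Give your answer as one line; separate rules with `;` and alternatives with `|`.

Start → else | Z stmt | then | stmt; Z → else else Z1 | else Z1 | W Z1; W → then stmt W1 | else W1 | else else Start W1 | else Z W1; Z1 → Z stmt Z1 | stmt then Z1 | ε; W1 → then stmt W1 | ε

Directly left-recursive nonterminals: Z, W.
For Z: α = {Z stmt, stmt then}, β = {else else, else, W}. Rewrite as Z → β Z1 and Z1 → α Z1 | ε.
For W: α = {then stmt}, β = {then stmt, else, else else Start, else Z}. Rewrite as W → β W1 and W1 → α W1 | ε.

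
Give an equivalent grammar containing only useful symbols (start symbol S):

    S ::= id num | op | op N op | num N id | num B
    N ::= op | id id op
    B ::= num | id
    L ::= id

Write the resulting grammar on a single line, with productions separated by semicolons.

S ::= id num | op | op N op | num N id | num B; N ::= op | id id op; B ::= num | id

Generating nonterminals: {B, L, N, S}.
Reachable from S after that: {B, N, S}.
Removed useless symbols: {L} and every production mentioning them.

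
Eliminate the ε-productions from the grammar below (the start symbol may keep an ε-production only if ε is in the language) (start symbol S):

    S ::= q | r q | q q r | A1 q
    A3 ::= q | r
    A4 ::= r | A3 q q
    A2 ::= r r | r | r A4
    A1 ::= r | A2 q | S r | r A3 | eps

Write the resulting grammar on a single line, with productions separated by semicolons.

S ::= q | r q | q q r | A1 q; A3 ::= q | r; A4 ::= r | A3 q q; A2 ::= r r | r | r A4; A1 ::= r | A2 q | S r | r A3

Nullable nonterminals: {A1}.
ε ∉ L(G), so no ε-production is kept.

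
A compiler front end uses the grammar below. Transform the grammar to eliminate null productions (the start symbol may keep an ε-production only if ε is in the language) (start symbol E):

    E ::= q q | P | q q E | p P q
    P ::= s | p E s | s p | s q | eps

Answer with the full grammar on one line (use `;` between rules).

E ::= q q | P | q q E | p P q | p q | eps; P ::= s | p E s | p s | s p | s q

Nullable set = {E, P}.
ε ∈ L(G) since E is nullable, so keep E → ε.
Expand every rule over subsets of its nullable positions: E → p P q gives p P q | p q. P → p E s gives p E s | p s.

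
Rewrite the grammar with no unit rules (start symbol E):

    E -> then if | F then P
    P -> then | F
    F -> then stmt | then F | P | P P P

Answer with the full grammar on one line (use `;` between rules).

E -> then if | F then P; P -> then stmt | then F | P P P | then; F -> then stmt | then F | P P P | then

Unit pairs: F ⇒* {P}; P ⇒* {F}.
Replace each nonterminal's rules with the union of the non-unit rules of every nonterminal it unit-derives.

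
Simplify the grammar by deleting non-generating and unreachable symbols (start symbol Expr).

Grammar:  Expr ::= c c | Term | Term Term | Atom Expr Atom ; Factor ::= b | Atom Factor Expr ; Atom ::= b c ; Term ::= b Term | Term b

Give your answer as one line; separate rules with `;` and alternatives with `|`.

Generating nonterminals: {Atom, Expr, Factor}.
Reachable from Expr after that: {Atom, Expr}.
Removed useless symbols: {Factor, Term} and every production mentioning them.

Expr ::= c c | Atom Expr Atom; Atom ::= b c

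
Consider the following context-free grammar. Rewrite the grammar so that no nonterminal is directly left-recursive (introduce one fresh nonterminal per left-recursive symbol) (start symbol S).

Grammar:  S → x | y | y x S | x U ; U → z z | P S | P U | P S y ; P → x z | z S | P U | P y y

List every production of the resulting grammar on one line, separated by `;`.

S → x | y | y x S | x U; U → z z | P S | P U | P S y; P → x z P' | z S P'; P' → U P' | y y P' | eps

P is directly left-recursive.
For P: α = {U, y y}, β = {x z, z S}. Rewrite as P → β P' and P' → α P' | ε.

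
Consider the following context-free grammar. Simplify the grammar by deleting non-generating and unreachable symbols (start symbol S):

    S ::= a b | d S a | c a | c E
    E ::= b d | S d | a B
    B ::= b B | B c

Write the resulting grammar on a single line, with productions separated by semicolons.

S ::= a b | d S a | c a | c E; E ::= b d | S d

Generating nonterminals: {E, S}.
Reachable from S after that: {E, S}.
Removed useless symbols: {B} and every production mentioning them.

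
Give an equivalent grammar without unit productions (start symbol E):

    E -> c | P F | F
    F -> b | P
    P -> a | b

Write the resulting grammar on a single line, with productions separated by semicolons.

E -> c | P F | b | a; F -> b | a; P -> a | b

Unit pairs: E ⇒* {F, P}; F ⇒* {P}.
For each unit pair (A, B), copy every non-unit production of B to A, then drop all unit productions.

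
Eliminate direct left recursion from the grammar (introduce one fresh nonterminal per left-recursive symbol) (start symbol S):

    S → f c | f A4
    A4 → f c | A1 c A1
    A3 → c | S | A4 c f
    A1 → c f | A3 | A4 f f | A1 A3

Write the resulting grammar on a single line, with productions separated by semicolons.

Directly left-recursive nonterminal: A1.
For A1: α = {A3}, β = {c f, A3, A4 f f}. Rewrite as A1 → β A1' and A1' → α A1' | ε.

S → f c | f A4; A4 → f c | A1 c A1; A3 → c | S | A4 c f; A1 → c f A1' | A3 A1' | A4 f f A1'; A1' → A3 A1' | ε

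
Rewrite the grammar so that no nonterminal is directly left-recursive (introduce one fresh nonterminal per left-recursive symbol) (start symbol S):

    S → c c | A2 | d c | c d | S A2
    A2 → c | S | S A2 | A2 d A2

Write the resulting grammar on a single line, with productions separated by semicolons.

S → c c S' | A2 S' | d c S' | c d S'; A2 → c A2' | S A2' | S A2 A2'; S' → A2 S' | eps; A2' → d A2 A2' | eps

S, A2 are directly left-recursive.
For S: α = {A2}, β = {c c, A2, d c, c d}. Rewrite as S → β S' and S' → α S' | ε.
For A2: α = {d A2}, β = {c, S, S A2}. Rewrite as A2 → β A2' and A2' → α A2' | ε.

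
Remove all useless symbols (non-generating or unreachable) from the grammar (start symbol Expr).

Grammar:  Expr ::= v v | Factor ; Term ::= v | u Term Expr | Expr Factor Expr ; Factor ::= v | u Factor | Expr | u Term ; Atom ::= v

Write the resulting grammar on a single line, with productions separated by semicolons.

Generating nonterminals: {Atom, Expr, Factor, Term}.
Reachable from Expr after that: {Expr, Factor, Term}.
Removed useless symbols: {Atom} and every production mentioning them.

Expr ::= v v | Factor; Term ::= v | u Term Expr | Expr Factor Expr; Factor ::= v | u Factor | Expr | u Term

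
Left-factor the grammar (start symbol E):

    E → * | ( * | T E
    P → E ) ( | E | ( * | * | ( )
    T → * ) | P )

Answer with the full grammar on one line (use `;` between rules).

E → * | ( * | T E; P → * | E P' | ( P''; T → * ) | P ); P' → ) ( | eps; P'' → * | )

P has alternatives sharing prefix 'E': factor to P → E P' with P' → ) ( | ε.
P has alternatives sharing prefix '(': factor to P → ( P'' with P'' → * | ).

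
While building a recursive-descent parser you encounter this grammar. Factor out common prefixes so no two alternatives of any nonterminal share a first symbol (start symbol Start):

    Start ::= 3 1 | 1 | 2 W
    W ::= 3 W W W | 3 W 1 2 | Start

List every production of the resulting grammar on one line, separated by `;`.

Start ::= 3 1 | 1 | 2 W; W ::= Start | 3 W W1; W1 ::= W W | 1 2

W has alternatives sharing prefix '3 W': factor to W → 3 W W1 with W1 → W W | 1 2.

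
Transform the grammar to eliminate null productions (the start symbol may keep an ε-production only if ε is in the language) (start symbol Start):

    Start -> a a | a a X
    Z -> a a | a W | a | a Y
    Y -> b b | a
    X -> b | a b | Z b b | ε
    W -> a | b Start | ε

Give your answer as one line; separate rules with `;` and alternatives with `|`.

Start -> a a | a a X; Z -> a a | a W | a | a Y; Y -> b b | a; X -> b | a b | Z b b; W -> a | b Start

The nullable symbols are {W, X}.
ε ∉ L(G), so no ε-production is kept.
Add the nullable-subset variants: Z → a W gives a W | a.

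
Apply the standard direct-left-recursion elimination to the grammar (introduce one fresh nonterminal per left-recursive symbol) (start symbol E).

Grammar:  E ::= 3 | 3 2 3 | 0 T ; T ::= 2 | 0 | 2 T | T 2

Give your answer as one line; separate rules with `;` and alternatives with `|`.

E ::= 3 | 3 2 3 | 0 T; T ::= 2 T' | 0 T' | 2 T T'; T' ::= 2 T' | ε

Left recursion appears on T.
For T: α = {2}, β = {2, 0, 2 T}. Rewrite as T → β T' and T' → α T' | ε.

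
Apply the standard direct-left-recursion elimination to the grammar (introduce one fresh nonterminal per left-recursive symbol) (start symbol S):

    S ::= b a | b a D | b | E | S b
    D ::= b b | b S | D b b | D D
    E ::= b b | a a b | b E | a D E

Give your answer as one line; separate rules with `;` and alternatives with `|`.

S, D are directly left-recursive.
For S: α = {b}, β = {b a, b a D, b, E}. Rewrite as S → β S' and S' → α S' | ε.
For D: α = {b b, D}, β = {b b, b S}. Rewrite as D → β D' and D' → α D' | ε.

S ::= b a S' | b a D S' | b S' | E S'; D ::= b b D' | b S D'; E ::= b b | a a b | b E | a D E; S' ::= b S' | eps; D' ::= b b D' | D D' | eps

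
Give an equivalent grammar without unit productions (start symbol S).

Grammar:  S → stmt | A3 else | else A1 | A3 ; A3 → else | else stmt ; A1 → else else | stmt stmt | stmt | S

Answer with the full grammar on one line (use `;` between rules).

S → stmt | A3 else | else A1 | else | else stmt; A3 → else | else stmt; A1 → else else | stmt stmt | stmt | A3 else | else A1 | else | else stmt

Unit pairs: A1 ⇒* {A3, S}; S ⇒* {A3}.
Replace each nonterminal's rules with the union of the non-unit rules of every nonterminal it unit-derives.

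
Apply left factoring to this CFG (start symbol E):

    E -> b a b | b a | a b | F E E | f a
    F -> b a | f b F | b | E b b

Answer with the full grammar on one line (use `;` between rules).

E -> a b | F E E | f a | b a E'; F -> f b F | E b b | b F'; E' -> b | ε; F' -> a | ε

E has alternatives sharing prefix 'b a': factor to E → b a E' with E' → b | ε.
F has alternatives sharing prefix 'b': factor to F → b F' with F' → a | ε.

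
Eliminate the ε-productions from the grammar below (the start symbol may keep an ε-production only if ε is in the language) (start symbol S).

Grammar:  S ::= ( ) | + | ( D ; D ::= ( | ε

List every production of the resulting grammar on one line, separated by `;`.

S ::= ( ) | + | ( D | (; D ::= (

The nullable symbols are {D}.
ε ∉ L(G), so no ε-production is kept.
For each production, add variants omitting each subset of nullable occurrences: S → ( D gives ( D | (.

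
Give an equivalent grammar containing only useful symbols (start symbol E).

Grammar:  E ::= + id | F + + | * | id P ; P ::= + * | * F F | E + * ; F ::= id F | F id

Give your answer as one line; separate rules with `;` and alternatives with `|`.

E ::= + id | * | id P; P ::= + * | E + *

Generating nonterminals: {E, P}.
Reachable from E after that: {E, P}.
Removed useless symbols: {F} and every production mentioning them.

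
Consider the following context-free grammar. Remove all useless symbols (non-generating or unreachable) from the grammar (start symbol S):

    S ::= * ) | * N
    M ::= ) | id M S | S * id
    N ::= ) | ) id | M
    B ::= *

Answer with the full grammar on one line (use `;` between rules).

S ::= * ) | * N; M ::= ) | id M S | S * id; N ::= ) | ) id | M

Generating nonterminals: {B, M, N, S}.
Reachable from S after that: {M, N, S}.
Removed useless symbols: {B} and every production mentioning them.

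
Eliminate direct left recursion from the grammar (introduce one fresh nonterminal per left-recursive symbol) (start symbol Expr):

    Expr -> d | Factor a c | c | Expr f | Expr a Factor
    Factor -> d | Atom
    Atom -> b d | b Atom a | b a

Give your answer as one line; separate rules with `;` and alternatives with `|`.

Left recursion appears on Expr.
For Expr: α = {f, a Factor}, β = {d, Factor a c, c}. Rewrite as Expr → β Expr1 and Expr1 → α Expr1 | ε.

Expr -> d Expr1 | Factor a c Expr1 | c Expr1; Factor -> d | Atom; Atom -> b d | b Atom a | b a; Expr1 -> f Expr1 | a Factor Expr1 | ε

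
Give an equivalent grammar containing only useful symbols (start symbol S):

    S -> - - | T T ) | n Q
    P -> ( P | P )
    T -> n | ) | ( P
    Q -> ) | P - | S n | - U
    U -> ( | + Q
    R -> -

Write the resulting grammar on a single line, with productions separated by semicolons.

Generating nonterminals: {Q, R, S, T, U}.
Reachable from S after that: {Q, S, T, U}.
Removed useless symbols: {P, R} and every production mentioning them.

S -> - - | T T ) | n Q; T -> n | ); Q -> ) | S n | - U; U -> ( | + Q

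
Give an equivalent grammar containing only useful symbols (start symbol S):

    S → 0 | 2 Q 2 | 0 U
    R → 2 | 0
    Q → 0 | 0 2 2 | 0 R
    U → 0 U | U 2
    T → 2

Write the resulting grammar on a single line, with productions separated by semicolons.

Generating nonterminals: {Q, R, S, T}.
Reachable from S after that: {Q, R, S}.
Removed useless symbols: {T, U} and every production mentioning them.

S → 0 | 2 Q 2; R → 2 | 0; Q → 0 | 0 2 2 | 0 R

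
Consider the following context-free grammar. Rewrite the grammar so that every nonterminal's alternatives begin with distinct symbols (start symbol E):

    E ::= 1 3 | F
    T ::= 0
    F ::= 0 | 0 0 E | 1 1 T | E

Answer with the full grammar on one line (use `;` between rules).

E ::= 1 3 | F; T ::= 0; F ::= 1 1 T | E | 0 F'; F' ::= ε | 0 E

F has alternatives sharing prefix '0': factor to F → 0 F' with F' → ε | 0 E.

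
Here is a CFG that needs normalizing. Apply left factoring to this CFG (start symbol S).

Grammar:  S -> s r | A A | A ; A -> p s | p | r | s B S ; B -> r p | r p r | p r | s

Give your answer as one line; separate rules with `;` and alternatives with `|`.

S -> s r | A S'; A -> r | s B S | p A'; B -> p r | s | r p B'; S' -> A | ε; A' -> s | ε; B' -> ε | r

S has alternatives sharing prefix 'A': factor to S → A S' with S' → A | ε.
A has alternatives sharing prefix 'p': factor to A → p A' with A' → s | ε.
B has alternatives sharing prefix 'r p': factor to B → r p B' with B' → ε | r.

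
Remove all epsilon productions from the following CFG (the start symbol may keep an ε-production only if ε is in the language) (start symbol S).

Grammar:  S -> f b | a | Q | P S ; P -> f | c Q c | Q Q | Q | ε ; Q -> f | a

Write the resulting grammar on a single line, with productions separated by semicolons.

The nullable symbols are {P}.
ε ∉ L(G), so no ε-production is kept.

S -> f b | a | Q | P S; P -> f | c Q c | Q Q | Q; Q -> f | a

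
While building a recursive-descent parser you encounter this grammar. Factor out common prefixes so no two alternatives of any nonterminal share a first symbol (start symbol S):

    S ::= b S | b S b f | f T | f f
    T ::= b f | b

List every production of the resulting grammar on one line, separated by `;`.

S has alternatives sharing prefix 'b S': factor to S → b S S' with S' → ε | b f.
S has alternatives sharing prefix 'f': factor to S → f S'' with S'' → T | f.
T has alternatives sharing prefix 'b': factor to T → b T' with T' → f | ε.

S ::= b S S' | f S''; T ::= b T'; S' ::= ε | b f; S'' ::= T | f; T' ::= f | ε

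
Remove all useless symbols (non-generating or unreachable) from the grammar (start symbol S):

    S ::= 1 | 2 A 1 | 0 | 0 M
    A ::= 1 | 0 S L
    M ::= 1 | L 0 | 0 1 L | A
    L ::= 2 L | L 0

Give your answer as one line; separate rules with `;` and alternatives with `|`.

Generating nonterminals: {A, M, S}.
Reachable from S after that: {A, M, S}.
Removed useless symbols: {L} and every production mentioning them.

S ::= 1 | 2 A 1 | 0 | 0 M; A ::= 1; M ::= 1 | A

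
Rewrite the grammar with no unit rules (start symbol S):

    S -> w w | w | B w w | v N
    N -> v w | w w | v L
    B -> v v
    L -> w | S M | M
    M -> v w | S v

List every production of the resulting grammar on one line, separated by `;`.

S -> w w | w | B w w | v N; N -> v w | w w | v L; B -> v v; L -> w | S M | v w | S v; M -> v w | S v

Unit pairs: L ⇒* {M}.
For each unit pair (A, B), copy every non-unit production of B to A, then drop all unit productions.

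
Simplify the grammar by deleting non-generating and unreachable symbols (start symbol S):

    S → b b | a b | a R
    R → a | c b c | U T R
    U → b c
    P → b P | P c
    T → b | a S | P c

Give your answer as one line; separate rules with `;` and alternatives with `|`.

S → b b | a b | a R; R → a | c b c | U T R; U → b c; T → b | a S

Generating nonterminals: {R, S, T, U}.
Reachable from S after that: {R, S, T, U}.
Removed useless symbols: {P} and every production mentioning them.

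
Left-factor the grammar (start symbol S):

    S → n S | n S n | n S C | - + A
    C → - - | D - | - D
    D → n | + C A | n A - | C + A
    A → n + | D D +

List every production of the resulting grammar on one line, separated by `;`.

S → - + A | n S S'; C → D - | - C'; D → + C A | C + A | n D'; A → n + | D D +; S' → ε | n | C; C' → - | D; D' → ε | A -

S has alternatives sharing prefix 'n S': factor to S → n S S' with S' → ε | n | C.
C has alternatives sharing prefix '-': factor to C → - C' with C' → - | D.
D has alternatives sharing prefix 'n': factor to D → n D' with D' → ε | A -.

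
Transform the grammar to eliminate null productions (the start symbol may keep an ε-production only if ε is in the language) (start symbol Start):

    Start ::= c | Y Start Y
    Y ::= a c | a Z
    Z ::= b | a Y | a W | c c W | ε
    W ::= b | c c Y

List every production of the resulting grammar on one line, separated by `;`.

The nullable symbols are {Z}.
ε ∉ L(G), so no ε-production is kept.
Expand every rule over subsets of its nullable positions: Y → a Z gives a Z | a.

Start ::= c | Y Start Y; Y ::= a c | a Z | a; Z ::= b | a Y | a W | c c W; W ::= b | c c Y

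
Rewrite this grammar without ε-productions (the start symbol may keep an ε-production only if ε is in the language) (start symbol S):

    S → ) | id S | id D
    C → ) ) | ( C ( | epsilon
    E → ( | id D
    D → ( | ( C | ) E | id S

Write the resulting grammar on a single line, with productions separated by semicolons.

S → ) | id S | id D; C → ) ) | ( C ( | ( (; E → ( | id D; D → ( | ( C | ) E | id S

Nullable nonterminals: {C}.
ε ∉ L(G), so no ε-production is kept.
Expand every rule over subsets of its nullable positions: C → ( C ( gives ( C ( | ( (.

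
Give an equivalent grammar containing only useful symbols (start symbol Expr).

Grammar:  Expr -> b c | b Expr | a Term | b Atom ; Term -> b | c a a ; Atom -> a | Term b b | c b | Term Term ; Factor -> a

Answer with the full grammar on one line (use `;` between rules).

Expr -> b c | b Expr | a Term | b Atom; Term -> b | c a a; Atom -> a | Term b b | c b | Term Term

Generating nonterminals: {Atom, Expr, Factor, Term}.
Reachable from Expr after that: {Atom, Expr, Term}.
Removed useless symbols: {Factor} and every production mentioning them.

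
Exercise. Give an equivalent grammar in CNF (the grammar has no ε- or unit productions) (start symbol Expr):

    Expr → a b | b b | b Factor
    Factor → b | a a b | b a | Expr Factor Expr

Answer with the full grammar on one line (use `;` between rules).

Expr → X1 X2 | X2 X2 | X2 Factor; Factor → b | X1 Y1 | X2 X1 | Expr Y2; X1 → a; X2 → b; Y1 → X1 X2; Y2 → Factor Expr

Introduce a nonterminal for each terminal appearing in a rule of length ≥ 2: X1 → a, X2 → b.
Binarize each right-hand side of length ≥ 3 by chaining fresh nonterminals (Y1, Y2, …): affected rules were Factor → X1 X1 X2; Factor → Expr Factor Expr.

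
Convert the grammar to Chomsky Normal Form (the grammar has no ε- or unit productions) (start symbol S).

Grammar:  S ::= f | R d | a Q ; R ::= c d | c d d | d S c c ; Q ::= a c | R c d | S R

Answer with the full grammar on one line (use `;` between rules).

Introduce a nonterminal for each terminal appearing in a rule of length ≥ 2: X1 → d, X2 → a, X3 → c.
Binarize each right-hand side of length ≥ 3 by chaining fresh nonterminals (Y1, Y2, …): affected rules were R → X3 X1 X1; R → X1 S X3 X3; Q → R X3 X1.

S ::= f | R X1 | X2 Q; R ::= X3 X1 | X3 Y1 | X1 Y2; Q ::= X2 X3 | R Y4 | S R; X1 ::= d; X2 ::= a; X3 ::= c; Y1 ::= X1 X1; Y2 ::= S Y3; Y3 ::= X3 X3; Y4 ::= X3 X1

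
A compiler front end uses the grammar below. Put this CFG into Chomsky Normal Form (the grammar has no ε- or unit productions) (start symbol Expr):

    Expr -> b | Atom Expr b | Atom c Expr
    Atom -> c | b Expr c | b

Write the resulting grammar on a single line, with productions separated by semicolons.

Expr -> b | Atom Y1 | Atom Y2; Atom -> c | X1 Y3 | b; X1 -> b; X2 -> c; Y1 -> Expr X1; Y2 -> X2 Expr; Y3 -> Expr X2

Introduce a nonterminal for each terminal appearing in a rule of length ≥ 2: X1 → b, X2 → c.
Binarize each right-hand side of length ≥ 3 by chaining fresh nonterminals (Y1, Y2, …): affected rules were Expr → Atom Expr X1; Expr → Atom X2 Expr; Atom → X1 Expr X2.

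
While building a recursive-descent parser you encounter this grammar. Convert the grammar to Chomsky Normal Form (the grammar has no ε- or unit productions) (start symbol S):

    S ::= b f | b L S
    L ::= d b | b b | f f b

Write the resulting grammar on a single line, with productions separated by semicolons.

Introduce a nonterminal for each terminal appearing in a rule of length ≥ 2: X1 → b, X2 → f, X3 → d.
Binarize each right-hand side of length ≥ 3 by chaining fresh nonterminals (Y1, Y2, …): affected rules were S → X1 L S; L → X2 X2 X1.

S ::= X1 X2 | X1 Y1; L ::= X3 X1 | X1 X1 | X2 Y2; X1 ::= b; X2 ::= f; X3 ::= d; Y1 ::= L S; Y2 ::= X2 X1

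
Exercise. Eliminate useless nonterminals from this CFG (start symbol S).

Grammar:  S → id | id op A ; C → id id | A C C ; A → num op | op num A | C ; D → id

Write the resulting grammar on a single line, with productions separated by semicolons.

Generating nonterminals: {A, C, D, S}.
Reachable from S after that: {A, C, S}.
Removed useless symbols: {D} and every production mentioning them.

S → id | id op A; C → id id | A C C; A → num op | op num A | C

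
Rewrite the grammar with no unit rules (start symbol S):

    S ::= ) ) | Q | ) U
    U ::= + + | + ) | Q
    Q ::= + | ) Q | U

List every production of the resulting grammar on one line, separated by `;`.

S ::= + + | + ) | ) ) | ) U | + | ) Q; U ::= + + | + ) | + | ) Q; Q ::= + + | + ) | + | ) Q

Unit pairs: Q ⇒* {U}; S ⇒* {Q, U}; U ⇒* {Q}.
Replace each nonterminal's rules with the union of the non-unit rules of every nonterminal it unit-derives.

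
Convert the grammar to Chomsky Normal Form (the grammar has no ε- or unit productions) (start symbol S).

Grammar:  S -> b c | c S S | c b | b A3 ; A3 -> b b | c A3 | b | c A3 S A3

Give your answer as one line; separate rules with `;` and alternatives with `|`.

Introduce a nonterminal for each terminal appearing in a rule of length ≥ 2: X1 → b, X2 → c.
Binarize each right-hand side of length ≥ 3 by chaining fresh nonterminals (Y1, Y2, …): affected rules were S → X2 S S; A3 → X2 A3 S A3.

S -> X1 X2 | X2 Y1 | X2 X1 | X1 A3; A3 -> X1 X1 | X2 A3 | b | X2 Y2; X1 -> b; X2 -> c; Y1 -> S S; Y2 -> A3 Y3; Y3 -> S A3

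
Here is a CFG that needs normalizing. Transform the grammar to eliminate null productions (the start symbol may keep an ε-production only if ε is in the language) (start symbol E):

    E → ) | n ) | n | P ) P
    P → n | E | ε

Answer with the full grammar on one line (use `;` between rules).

E → ) | n ) | n | P ) P | P ) | ) P; P → n | E

Nullable nonterminals: {P}.
ε ∉ L(G), so no ε-production is kept.
Add the nullable-subset variants: E → P ) P gives P ) P | P ) | ) P.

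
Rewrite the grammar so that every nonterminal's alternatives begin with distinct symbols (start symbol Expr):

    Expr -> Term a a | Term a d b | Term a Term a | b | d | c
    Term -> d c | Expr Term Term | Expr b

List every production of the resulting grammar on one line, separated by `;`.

Expr has alternatives sharing prefix 'Term a': factor to Expr → Term a Expr1 with Expr1 → a | d b | Term a.
Term has alternatives sharing prefix 'Expr': factor to Term → Expr Term1 with Term1 → Term Term | b.

Expr -> b | d | c | Term a Expr1; Term -> d c | Expr Term1; Expr1 -> a | d b | Term a; Term1 -> Term Term | b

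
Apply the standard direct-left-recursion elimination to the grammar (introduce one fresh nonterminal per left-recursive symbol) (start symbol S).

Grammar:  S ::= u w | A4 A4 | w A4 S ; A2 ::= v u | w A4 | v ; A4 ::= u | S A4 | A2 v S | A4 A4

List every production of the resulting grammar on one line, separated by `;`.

S ::= u w | A4 A4 | w A4 S; A2 ::= v u | w A4 | v; A4 ::= u A4' | S A4 A4' | A2 v S A4'; A4' ::= A4 A4' | ε

Directly left-recursive nonterminal: A4.
For A4: α = {A4}, β = {u, S A4, A2 v S}. Rewrite as A4 → β A4' and A4' → α A4' | ε.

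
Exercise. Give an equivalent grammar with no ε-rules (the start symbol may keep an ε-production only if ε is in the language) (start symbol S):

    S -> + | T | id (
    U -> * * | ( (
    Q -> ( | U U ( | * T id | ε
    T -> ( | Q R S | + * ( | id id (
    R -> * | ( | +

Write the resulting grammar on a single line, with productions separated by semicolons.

The nullable symbols are {Q}.
ε ∉ L(G), so no ε-production is kept.
For each production, add variants omitting each subset of nullable occurrences: T → Q R S gives Q R S | R S.

S -> + | T | id (; U -> * * | ( (; Q -> ( | U U ( | * T id; T -> ( | Q R S | R S | + * ( | id id (; R -> * | ( | +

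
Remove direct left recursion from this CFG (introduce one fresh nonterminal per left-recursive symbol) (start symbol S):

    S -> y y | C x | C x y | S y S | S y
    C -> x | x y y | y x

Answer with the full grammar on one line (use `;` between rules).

S -> y y S' | C x S' | C x y S'; C -> x | x y y | y x; S' -> y S S' | y S' | epsilon

S is directly left-recursive.
For S: α = {y S, y}, β = {y y, C x, C x y}. Rewrite as S → β S' and S' → α S' | ε.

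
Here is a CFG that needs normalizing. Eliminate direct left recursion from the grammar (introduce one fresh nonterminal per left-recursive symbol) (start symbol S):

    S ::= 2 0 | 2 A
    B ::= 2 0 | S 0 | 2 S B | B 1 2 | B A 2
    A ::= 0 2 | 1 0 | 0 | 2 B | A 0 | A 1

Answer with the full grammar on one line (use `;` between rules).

S ::= 2 0 | 2 A; B ::= 2 0 B' | S 0 B' | 2 S B B'; A ::= 0 2 A' | 1 0 A' | 0 A' | 2 B A'; B' ::= 1 2 B' | A 2 B' | ε; A' ::= 0 A' | 1 A' | ε

Left recursion appears on B, A.
For B: α = {1 2, A 2}, β = {2 0, S 0, 2 S B}. Rewrite as B → β B' and B' → α B' | ε.
For A: α = {0, 1}, β = {0 2, 1 0, 0, 2 B}. Rewrite as A → β A' and A' → α A' | ε.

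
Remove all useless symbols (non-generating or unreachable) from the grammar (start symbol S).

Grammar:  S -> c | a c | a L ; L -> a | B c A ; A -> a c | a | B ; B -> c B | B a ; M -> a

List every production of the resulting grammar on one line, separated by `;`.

S -> c | a c | a L; L -> a

Generating nonterminals: {A, L, M, S}.
Reachable from S after that: {L, S}.
Removed useless symbols: {A, B, M} and every production mentioning them.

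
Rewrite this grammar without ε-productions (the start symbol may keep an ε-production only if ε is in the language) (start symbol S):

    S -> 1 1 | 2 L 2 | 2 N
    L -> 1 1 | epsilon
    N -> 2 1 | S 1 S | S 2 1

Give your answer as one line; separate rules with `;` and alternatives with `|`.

The nullable symbols are {L}.
ε ∉ L(G), so no ε-production is kept.
Add the nullable-subset variants: S → 2 L 2 gives 2 L 2 | 2 2.

S -> 1 1 | 2 L 2 | 2 2 | 2 N; L -> 1 1; N -> 2 1 | S 1 S | S 2 1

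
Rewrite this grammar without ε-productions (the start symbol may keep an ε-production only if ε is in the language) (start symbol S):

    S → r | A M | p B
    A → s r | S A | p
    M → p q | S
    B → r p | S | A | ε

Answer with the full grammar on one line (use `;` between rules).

Nullable set = {B}.
ε ∉ L(G), so no ε-production is kept.
Add the nullable-subset variants: S → p B gives p B | p.

S → r | A M | p B | p; A → s r | S A | p; M → p q | S; B → r p | S | A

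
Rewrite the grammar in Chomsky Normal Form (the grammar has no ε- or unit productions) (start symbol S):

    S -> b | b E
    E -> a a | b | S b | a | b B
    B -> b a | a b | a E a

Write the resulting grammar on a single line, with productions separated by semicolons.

Introduce a nonterminal for each terminal appearing in a rule of length ≥ 2: X1 → b, X2 → a.
Binarize each right-hand side of length ≥ 3 by chaining fresh nonterminals (Y1, Y2, …): affected rules were B → X2 E X2.

S -> b | X1 E; E -> X2 X2 | b | S X1 | a | X1 B; B -> X1 X2 | X2 X1 | X2 Y1; X1 -> b; X2 -> a; Y1 -> E X2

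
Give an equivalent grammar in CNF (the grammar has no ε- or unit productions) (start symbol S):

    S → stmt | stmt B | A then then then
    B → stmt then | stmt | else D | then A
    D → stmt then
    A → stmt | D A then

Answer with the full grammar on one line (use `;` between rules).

Introduce a nonterminal for each terminal appearing in a rule of length ≥ 2: X1 → stmt, X2 → then, X3 → else.
Binarize each right-hand side of length ≥ 3 by chaining fresh nonterminals (Y1, Y2, …): affected rules were S → A X2 X2 X2; A → D A X2.

S → stmt | X1 B | A Y1; B → X1 X2 | stmt | X3 D | X2 A; D → X1 X2; A → stmt | D Y3; X1 → stmt; X2 → then; X3 → else; Y1 → X2 Y2; Y2 → X2 X2; Y3 → A X2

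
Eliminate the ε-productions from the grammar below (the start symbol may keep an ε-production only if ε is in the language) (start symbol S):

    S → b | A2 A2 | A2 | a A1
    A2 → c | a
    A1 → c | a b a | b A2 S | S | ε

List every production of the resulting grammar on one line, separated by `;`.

Nullable set = {A1}.
ε ∉ L(G), so no ε-production is kept.
Add the nullable-subset variants: S → a A1 gives a A1 | a.

S → b | A2 A2 | A2 | a A1 | a; A2 → c | a; A1 → c | a b a | b A2 S | S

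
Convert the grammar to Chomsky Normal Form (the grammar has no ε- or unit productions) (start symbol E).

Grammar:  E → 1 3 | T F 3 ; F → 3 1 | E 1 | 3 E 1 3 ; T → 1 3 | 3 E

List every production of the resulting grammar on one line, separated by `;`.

E → X1 X2 | T Y1; F → X2 X1 | E X1 | X2 Y2; T → X1 X2 | X2 E; X1 → 1; X2 → 3; Y1 → F X2; Y2 → E Y3; Y3 → X1 X2

Introduce a nonterminal for each terminal appearing in a rule of length ≥ 2: X1 → 1, X2 → 3.
Binarize each right-hand side of length ≥ 3 by chaining fresh nonterminals (Y1, Y2, …): affected rules were E → T F X2; F → X2 E X1 X2.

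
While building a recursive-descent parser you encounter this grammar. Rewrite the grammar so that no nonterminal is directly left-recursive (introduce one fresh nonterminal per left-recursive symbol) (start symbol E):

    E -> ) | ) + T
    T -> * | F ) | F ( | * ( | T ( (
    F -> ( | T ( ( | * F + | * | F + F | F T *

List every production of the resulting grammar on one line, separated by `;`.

E -> ) | ) + T; T -> * T' | F ) T' | F ( T' | * ( T'; F -> ( F' | T ( ( F' | * F + F' | * F'; T' -> ( ( T' | ε; F' -> + F F' | T * F' | ε

Left recursion appears on T, F.
For T: α = {( (}, β = {*, F ), F (, * (}. Rewrite as T → β T' and T' → α T' | ε.
For F: α = {+ F, T *}, β = {(, T ( (, * F +, *}. Rewrite as F → β F' and F' → α F' | ε.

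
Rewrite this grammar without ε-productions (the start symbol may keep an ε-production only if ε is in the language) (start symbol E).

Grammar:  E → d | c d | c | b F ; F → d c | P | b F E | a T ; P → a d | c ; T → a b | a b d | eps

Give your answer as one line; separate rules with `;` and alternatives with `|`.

E → d | c d | c | b F; F → d c | P | b F E | a T | a; P → a d | c; T → a b | a b d

Nullable nonterminals: {T}.
ε ∉ L(G), so no ε-production is kept.
For each production, add variants omitting each subset of nullable occurrences: F → a T gives a T | a.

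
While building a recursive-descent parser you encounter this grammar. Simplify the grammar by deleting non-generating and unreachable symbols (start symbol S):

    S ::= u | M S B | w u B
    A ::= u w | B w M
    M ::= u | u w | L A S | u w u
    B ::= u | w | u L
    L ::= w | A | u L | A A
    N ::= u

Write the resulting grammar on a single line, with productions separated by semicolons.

S ::= u | M S B | w u B; A ::= u w | B w M; M ::= u | u w | L A S | u w u; B ::= u | w | u L; L ::= w | A | u L | A A

Generating nonterminals: {A, B, L, M, N, S}.
Reachable from S after that: {A, B, L, M, S}.
Removed useless symbols: {N} and every production mentioning them.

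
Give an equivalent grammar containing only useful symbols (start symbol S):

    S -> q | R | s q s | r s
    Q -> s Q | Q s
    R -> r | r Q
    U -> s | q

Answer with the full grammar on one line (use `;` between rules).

Generating nonterminals: {R, S, U}.
Reachable from S after that: {R, S}.
Removed useless symbols: {Q, U} and every production mentioning them.

S -> q | R | s q s | r s; R -> r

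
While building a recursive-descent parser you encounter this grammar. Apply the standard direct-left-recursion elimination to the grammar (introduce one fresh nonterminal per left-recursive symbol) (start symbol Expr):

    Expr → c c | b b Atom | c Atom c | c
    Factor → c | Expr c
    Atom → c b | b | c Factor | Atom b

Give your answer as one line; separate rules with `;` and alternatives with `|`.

Expr → c c | b b Atom | c Atom c | c; Factor → c | Expr c; Atom → c b Atom1 | b Atom1 | c Factor Atom1; Atom1 → b Atom1 | epsilon

Left recursion appears on Atom.
For Atom: α = {b}, β = {c b, b, c Factor}. Rewrite as Atom → β Atom1 and Atom1 → α Atom1 | ε.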